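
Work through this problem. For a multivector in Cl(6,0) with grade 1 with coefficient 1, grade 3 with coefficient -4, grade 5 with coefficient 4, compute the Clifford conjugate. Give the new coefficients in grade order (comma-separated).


Clifford conjugate sign for grade k: (-1)^(k(k+1)/2)
Grade 1: (-1)^(1*2/2) = (-1)^1 = -1, coeff 1 -> -1
Grade 3: (-1)^(3*4/2) = (-1)^6 = 1, coeff -4 -> -4
Grade 5: (-1)^(5*6/2) = (-1)^15 = -1, coeff 4 -> -4
Conjugated coefficients: -1, -4, -4


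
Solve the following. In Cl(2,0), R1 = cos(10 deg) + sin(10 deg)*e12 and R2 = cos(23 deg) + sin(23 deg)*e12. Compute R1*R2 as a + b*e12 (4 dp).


Same-plane rotors commute and their half-angles add:
R1*R2 = cos(a1 + a2) + sin(a1 + a2)*e12.
a1 + a2 = 10 + 23 = 33 deg
cos(33 deg) = 0.8387
sin(33 deg) = 0.5446
R1*R2 = 0.8387 + 0.5446*e12


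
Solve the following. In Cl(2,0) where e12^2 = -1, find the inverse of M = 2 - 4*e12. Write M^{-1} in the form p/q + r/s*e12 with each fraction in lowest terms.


M = 2 - 4*e12, where e12^2 = -1.
Since M commutes with its reverse ~M = a - b*e12, M * ~M = a^2 - b^2*e12^2 = a^2 + b^2.
So M^{-1} = ~M / (a^2 + b^2) = (a - b*e12)/(a^2 + b^2).
a^2 + b^2 = 4 + 16 = 20
Scalar part = 2/20 = 1/10
Bivector coeff = 4/20 = 1/5
M^{-1} = 1/10 + 1/5*e12


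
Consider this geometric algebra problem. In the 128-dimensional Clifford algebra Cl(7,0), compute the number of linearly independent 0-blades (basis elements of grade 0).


Number of grade-k basis blades in Cl(p,q) with n = p + q is C(n, k).
n = 7 + 0 = 7
C(7, 0) = 7! / (0! * 7!)
= 5040 / (1 * 5040)
= 1


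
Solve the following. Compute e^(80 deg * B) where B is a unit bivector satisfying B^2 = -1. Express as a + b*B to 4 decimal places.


For a unit bivector B with B^2 = -1, the exponential series gives
e^(theta*B) = cos(theta) + sin(theta)*B (the GA analogue of Euler's formula).
theta = 80 degrees = 1.396263 rad
cos(80 deg) = 0.1736
sin(80 deg) = 0.9848
exp(theta*B) = 0.1736 + 0.9848*B


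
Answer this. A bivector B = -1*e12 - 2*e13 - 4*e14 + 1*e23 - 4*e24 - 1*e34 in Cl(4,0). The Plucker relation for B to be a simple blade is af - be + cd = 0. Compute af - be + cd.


Plucker relation: af - be + cd
a*f = (-1)*(-1) = 1
b*e = (-2)*(-4) = 8
c*d = (-4)*1 = -4
af - be + cd = 1 - 8 + (-4)
= -11


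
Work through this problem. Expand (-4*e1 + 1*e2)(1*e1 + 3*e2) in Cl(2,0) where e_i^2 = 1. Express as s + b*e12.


Expand: (-4*e1 + 1*e2)(1*e1 + 3*e2)
= (-4)*1*e1e1 + (-4)*3*e1e2 + 1*1*e2e1 + 1*3*e2e2
Using e1^2 = e2^2 = 1, e2e1 = -e1e2:
Scalar part s = (-4)*1 + 1*3 = -4 + 3 = -1
Bivector part b = (-4)*3 - 1*1 = -12 - 1 = -13
uv = -1 - 13*e12


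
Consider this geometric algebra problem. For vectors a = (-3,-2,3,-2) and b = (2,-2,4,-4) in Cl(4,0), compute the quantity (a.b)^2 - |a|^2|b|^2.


a . b = (-3)*2 + (-2)*(-2) + 3*4 + (-2)*(-4)
= -6 + 4 + 12 + 8 = 18
|a|^2 = (-3)^2 + (-2)^2 + 3^2 + (-2)^2 = 26
|b|^2 = 2^2 + (-2)^2 + 4^2 + (-4)^2 = 40
(a.b)^2 = 18^2 = 324
|a|^2 * |b|^2 = 26 * 40 = 1040
Result = 324 - 1040 = -716


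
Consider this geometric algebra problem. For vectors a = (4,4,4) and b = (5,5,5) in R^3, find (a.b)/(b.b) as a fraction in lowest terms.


Projection coefficient = (a . b) / (b . b)
a . b = 4*5 + 4*5 + 4*5
= 20 + 20 + 20 = 60
b . b = 5^2 + 5^2 + 5^2
= 25 + 25 + 25 = 75
Coefficient = 60/75
In lowest terms: 4/5


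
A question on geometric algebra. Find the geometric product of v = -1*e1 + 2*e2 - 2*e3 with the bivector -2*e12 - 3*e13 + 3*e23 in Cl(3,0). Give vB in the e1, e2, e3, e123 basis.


vB has grade-1 (vector) and grade-3 (trivector) parts: vB = (v _| B) + (v ^ B).
Vector part <vB>_1:
  e1: -v2*b12 - v3*b13 = -(2)*(-2) - (-2)*(-3) = -2
  e2: v1*b12 - v3*b23 = (-1)*(-2) - (-2)*(3) = 8
  e3: v1*b13 + v2*b23 = (-1)*(-3) + (2)*(3) = 9
Trivector part <vB>_3:
  e123: v1*b23 - v2*b13 + v3*b12 = (-1)*(3) - (2)*(-3) + (-2)*(-2) = 7
vB = -2*e1 + 8*e2 + 9*e3 + 7*e123


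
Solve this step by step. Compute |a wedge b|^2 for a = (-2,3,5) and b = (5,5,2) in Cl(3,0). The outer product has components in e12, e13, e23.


a wedge b = (a1*b2 - a2*b1)*e12 + (a1*b3 - a3*b1)*e13 + (a2*b3 - a3*b2)*e23
e12 coeff: (-2)*5 - 3*5 = -10 - 15 = -25
e13 coeff: (-2)*2 - 5*5 = -4 - 25 = -29
e23 coeff: 3*2 - 5*5 = 6 - 25 = -19
|a wedge b|^2 = (-25)^2 + (-29)^2 + (-19)^2
= 625 + 841 + 361
= 1827


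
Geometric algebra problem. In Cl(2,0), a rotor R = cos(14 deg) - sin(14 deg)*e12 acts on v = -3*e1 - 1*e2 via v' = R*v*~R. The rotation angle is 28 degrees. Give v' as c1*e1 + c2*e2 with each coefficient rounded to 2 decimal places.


Rotor R = cos(14deg) - sin(14deg)*e12
Rotation angle theta = 2 * 14 = 28 degrees
v' = R*v*~R rotates v by theta.
cos(28deg) = 0.8829, sin(28deg) = 0.4695
v'_1 = -3*cos(28deg) - (-1)*sin(28deg)
= -3*0.8829 - (-1)*0.4695
= -2.18
v'_2 = -3*sin(28deg) + (-1)*cos(28deg)
= -3*0.4695 + (-1)*0.8829
= -2.29
v' = -2.18*e1 - 2.29*e2


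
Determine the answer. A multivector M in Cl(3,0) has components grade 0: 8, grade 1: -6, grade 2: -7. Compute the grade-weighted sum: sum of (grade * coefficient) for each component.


Grade-weighted sum = sum of grade_k * coefficient_k
0*8 = 0
1*(-6) = -6
2*(-7) = -14
Total = 0 + (-6) + (-14) = -20


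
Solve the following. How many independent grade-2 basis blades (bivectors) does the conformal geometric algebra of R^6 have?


The conformal model of R^6 uses Cl(7,1) with m = 6 + 2 = 8 generators.
Number of grade-2 blades = C(m, 2) = C(8, 2)
= 8*7/2 = 28


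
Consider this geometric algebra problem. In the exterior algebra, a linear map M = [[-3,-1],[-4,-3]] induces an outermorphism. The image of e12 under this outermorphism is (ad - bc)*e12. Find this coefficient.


The outermorphism of a linear map f sends e1^e2 to f(e1)^f(e2).
f(e1) = -3*e1 - 4*e2
f(e2) = -1*e1 - 3*e2
f(e1) ^ f(e2) = (-3*e1 - 4*e2) ^ (-1*e1 - 3*e2)
= (-3)*(-3)*e12 + (-4)*(-1)*e21
= (9 - 4)*e12
= 5*e12
Coefficient = 5


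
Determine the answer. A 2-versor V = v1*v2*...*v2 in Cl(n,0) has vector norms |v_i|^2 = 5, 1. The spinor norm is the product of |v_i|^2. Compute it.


Spinor norm N(V) = |v1|^2 * |v2|^2 * ... * |v2|^2
= 5 * 1
Running product: 5, 5
N(V) = 5


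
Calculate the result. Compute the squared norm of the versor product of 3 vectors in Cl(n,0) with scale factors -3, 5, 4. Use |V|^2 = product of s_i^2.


Each vector v_i has |v_i|^2 = s_i^2
Squared scales: (-3)^2 = 9, 5^2 = 25, 4^2 = 16
|V|^2 = 9 * 25 * 16
= 3600


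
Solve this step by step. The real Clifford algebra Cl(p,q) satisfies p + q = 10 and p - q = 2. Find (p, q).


We need p + q = 10 and p - q = 2.
Adding: 2p = 10 + 2 = 12, so p = 6.
Then q = 10 - 6 = 4.
(p, q) = (6, 4)


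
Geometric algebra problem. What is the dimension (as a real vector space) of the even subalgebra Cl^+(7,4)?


Even subalgebra dimension = 2^(n-1)
n = 7 + 4 = 11
2^(11 - 1) = 2^10 = 1024
Verification: sum of C(11,k) for even k = 1 + 55 + 330 + 462 + 165 + 11 = 1024
Result = 1024


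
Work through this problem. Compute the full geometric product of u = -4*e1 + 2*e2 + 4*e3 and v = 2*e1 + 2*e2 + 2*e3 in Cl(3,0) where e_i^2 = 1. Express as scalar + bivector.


In Cl(3,0): e_i^2 = 1, e_ie_j = -e_je_i for i != j.
Scalar part = u . v = (-4)*2 + 2*2 + 4*2
= -8 + 4 + 8 = 4
e12 coeff = (-4)*2 - 2*2 = -8 - 4 = -12
e13 coeff = (-4)*2 - 4*2 = -8 - 8 = -16
e23 coeff = 2*2 - 4*2 = 4 - 8 = -4
uv = 4 - 12*e12 - 16*e13 - 4*e23


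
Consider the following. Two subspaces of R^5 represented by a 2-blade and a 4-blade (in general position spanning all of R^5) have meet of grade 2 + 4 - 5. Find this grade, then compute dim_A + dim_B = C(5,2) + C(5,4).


Meet grade = grade(A) + grade(B) - n
= 2 + 4 - 5 = 1
C(5,2) = 10
C(5,4) = 5
dim_A + dim_B = 10 + 5 = 15


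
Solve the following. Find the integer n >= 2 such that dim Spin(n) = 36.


dim Spin(n) = dim so(n) = n(n-1)/2.
Solve n(n-1)/2 = 36, i.e. n^2 - n - 72 = 0.
Discriminant = 1 + 8*36 = 289
n = (1 + sqrt(289))/2 = (1 + 17)/2 = 9


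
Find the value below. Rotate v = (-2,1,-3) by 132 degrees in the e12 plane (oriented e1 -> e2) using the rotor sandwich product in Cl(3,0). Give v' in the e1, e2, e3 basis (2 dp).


Rotor R = cos(66deg) - sin(66deg)*e12
Rotation angle theta = 2 * 66 = 132 degrees in the e12 plane (e1 -> e2).
The component perpendicular to the plane (e3) is invariant: v'_3 = v3 = -3.00
cos(132deg) = -0.6691, sin(132deg) = 0.7431
v'_1 = v1*cos(theta) - v2*sin(theta) = -2*(-0.6691) - 1*0.7431 = 0.60
v'_2 = v1*sin(theta) + v2*cos(theta) = -2*0.7431 + 1*(-0.6691) = -2.16
v' = 0.60*e1 - 2.16*e2 - 3.00*e3


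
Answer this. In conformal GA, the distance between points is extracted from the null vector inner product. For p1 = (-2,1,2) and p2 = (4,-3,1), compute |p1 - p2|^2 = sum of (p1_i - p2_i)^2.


p1 - p2 = (-6, 4, 1)
|p1 - p2|^2 = (-6)^2 + 4^2 + 1^2
= 36 + 16 + 1
= 53


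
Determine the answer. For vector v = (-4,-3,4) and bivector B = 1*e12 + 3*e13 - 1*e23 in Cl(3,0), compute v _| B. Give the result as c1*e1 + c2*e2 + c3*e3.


Left contraction v _| B = <vB>_1 (grade-1 part of the geometric product vB).
Using e1_|e12 = e2, e2_|e12 = -e1, e1_|e13 = e3, e3_|e13 = -e1, e2_|e23 = e3, e3_|e23 = -e2:
e1 coeff: -v2*b12 - v3*b13 = -(-3)*(1) - (4)*(3) = -9
e2 coeff: v1*b12 - v3*b23 = (-4)*(1) - (4)*(-1) = 0
e3 coeff: v1*b13 + v2*b23 = (-4)*(3) + (-3)*(-1) = -9
v _| B = -9*e1 + 0*e2 - 9*e3


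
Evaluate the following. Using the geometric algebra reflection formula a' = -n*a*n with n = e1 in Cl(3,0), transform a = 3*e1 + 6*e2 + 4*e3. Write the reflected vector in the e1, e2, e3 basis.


Reflection formula: a' = -n*a*n, with n = e1 (unit vector, n^2 = 1).
For reflection through hyperplane perp to e1:
The component along e1 flips sign, others stay.
a = (3, 6, 4)
a' = (-3, 6, 4)
a' = -3*e1 + 6*e2 + 4*e3


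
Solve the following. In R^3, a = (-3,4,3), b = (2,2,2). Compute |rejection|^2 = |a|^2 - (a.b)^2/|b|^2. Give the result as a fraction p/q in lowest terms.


|a|^2 = (-3)^2 + 4^2 + 3^2 = 34
|b|^2 = 2^2 + 2^2 + 2^2 = 12
a . b = (-3)*2 + 4*2 + 3*2 = 8
(a.b)^2 = 8^2 = 64
|rej|^2 = 34 - 64/12
= (408 - 64)/12
= 344/12
In lowest terms: 86/3


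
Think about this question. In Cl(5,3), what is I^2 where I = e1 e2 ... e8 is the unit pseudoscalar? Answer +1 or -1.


The pseudoscalar I = e1...e_n (product of all n generators) of Cl(p,q) satisfies I^2 = (-1)^(q + n(n-1)/2).
p = 5, q = 3, n = p + q = 8
n(n-1)/2 = 8 * 7 / 2 = 28
Exponent = q + n(n-1)/2 = 3 + 28 = 31
I^2 = (-1)^31 = -1


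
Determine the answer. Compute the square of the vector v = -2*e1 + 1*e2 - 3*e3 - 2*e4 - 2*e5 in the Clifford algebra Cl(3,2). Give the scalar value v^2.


v^2 = sum of c_i^2 * e_i^2
Positive signature terms (e_i^2 = +1): (-2)^2 + 1^2 + (-3)^2 = 14
Negative signature terms (e_j^2 = -1): (-2)^2 + (-2)^2 = 8
v^2 = 14 - 8 = 6


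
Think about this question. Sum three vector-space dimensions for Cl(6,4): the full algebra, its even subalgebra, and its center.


n = 6 + 4 = 10
Total dim = 2^10 = 1024
Even subalgebra dim = 2^9 = 512
n is even, so center dim = 1
Sum = 1024 + 512 + 1 = 1537


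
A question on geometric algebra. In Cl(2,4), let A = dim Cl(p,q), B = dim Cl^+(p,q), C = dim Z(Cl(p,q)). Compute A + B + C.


n = 2 + 4 = 6
Total dim = 2^6 = 64
Even subalgebra dim = 2^5 = 32
n is even, so center dim = 1
Sum = 64 + 32 + 1 = 97


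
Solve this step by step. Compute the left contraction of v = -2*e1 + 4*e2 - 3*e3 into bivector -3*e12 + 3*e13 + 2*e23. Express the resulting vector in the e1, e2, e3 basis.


Left contraction v _| B = <vB>_1 (grade-1 part of the geometric product vB).
Using e1_|e12 = e2, e2_|e12 = -e1, e1_|e13 = e3, e3_|e13 = -e1, e2_|e23 = e3, e3_|e23 = -e2:
e1 coeff: -v2*b12 - v3*b13 = -(4)*(-3) - (-3)*(3) = 21
e2 coeff: v1*b12 - v3*b23 = (-2)*(-3) - (-3)*(2) = 12
e3 coeff: v1*b13 + v2*b23 = (-2)*(3) + (4)*(2) = 2
v _| B = 21*e1 + 12*e2 + 2*e3


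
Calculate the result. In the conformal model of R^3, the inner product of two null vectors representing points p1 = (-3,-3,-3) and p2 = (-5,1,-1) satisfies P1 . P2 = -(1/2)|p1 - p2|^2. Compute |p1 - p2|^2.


p1 - p2 = (2, -4, -2)
|p1 - p2|^2 = 2^2 + (-4)^2 + (-2)^2
= 4 + 16 + 4
= 24


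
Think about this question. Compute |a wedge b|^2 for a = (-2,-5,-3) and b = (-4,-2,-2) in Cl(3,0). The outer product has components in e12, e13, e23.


a wedge b = (a1*b2 - a2*b1)*e12 + (a1*b3 - a3*b1)*e13 + (a2*b3 - a3*b2)*e23
e12 coeff: (-2)*(-2) - (-5)*(-4) = 4 - 20 = -16
e13 coeff: (-2)*(-2) - (-3)*(-4) = 4 - 12 = -8
e23 coeff: (-5)*(-2) - (-3)*(-2) = 10 - 6 = 4
|a wedge b|^2 = (-16)^2 + (-8)^2 + 4^2
= 256 + 64 + 16
= 336


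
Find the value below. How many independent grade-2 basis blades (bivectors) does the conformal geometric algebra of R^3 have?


The conformal model of R^3 uses Cl(4,1) with m = 3 + 2 = 5 generators.
Number of grade-2 blades = C(m, 2) = C(5, 2)
= 5*4/2 = 10


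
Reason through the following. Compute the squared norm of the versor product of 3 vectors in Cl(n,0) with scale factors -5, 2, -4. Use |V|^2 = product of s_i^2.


Each vector v_i has |v_i|^2 = s_i^2
Squared scales: (-5)^2 = 25, 2^2 = 4, (-4)^2 = 16
|V|^2 = 25 * 4 * 16
= 1600


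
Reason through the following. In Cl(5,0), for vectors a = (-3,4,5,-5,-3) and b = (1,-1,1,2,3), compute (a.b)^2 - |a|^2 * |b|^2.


a . b = (-3)*1 + 4*(-1) + 5*1 + (-5)*2 + (-3)*3
= -3 + (-4) + 5 + (-10) + (-9) = -21
|a|^2 = (-3)^2 + 4^2 + 5^2 + (-5)^2 + (-3)^2 = 84
|b|^2 = 1^2 + (-1)^2 + 1^2 + 2^2 + 3^2 = 16
(a.b)^2 = (-21)^2 = 441
|a|^2 * |b|^2 = 84 * 16 = 1344
Result = 441 - 1344 = -903


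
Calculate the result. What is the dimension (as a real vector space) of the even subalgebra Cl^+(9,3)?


Even subalgebra dimension = 2^(n-1)
n = 9 + 3 = 12
2^(12 - 1) = 2^11 = 2048
Verification: sum of C(12,k) for even k = 1 + 66 + 495 + 924 + 495 + 66 + 1 = 2048
Result = 2048


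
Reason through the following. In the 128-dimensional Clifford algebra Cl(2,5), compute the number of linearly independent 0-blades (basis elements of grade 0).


Number of grade-k basis blades in Cl(p,q) with n = p + q is C(n, k).
n = 2 + 5 = 7
C(7, 0) = 7! / (0! * 7!)
= 5040 / (1 * 5040)
= 1


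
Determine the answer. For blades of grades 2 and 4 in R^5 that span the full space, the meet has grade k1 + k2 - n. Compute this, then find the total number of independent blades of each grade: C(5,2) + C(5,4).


Meet grade = grade(A) + grade(B) - n
= 2 + 4 - 5 = 1
C(5,2) = 10
C(5,4) = 5
dim_A + dim_B = 10 + 5 = 15


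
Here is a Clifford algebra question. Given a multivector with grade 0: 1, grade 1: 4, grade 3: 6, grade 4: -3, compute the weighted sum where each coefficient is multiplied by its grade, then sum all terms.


Grade-weighted sum = sum of grade_k * coefficient_k
0*1 = 0
1*4 = 4
3*6 = 18
4*(-3) = -12
Total = 0 + 4 + 18 + (-12) = 10


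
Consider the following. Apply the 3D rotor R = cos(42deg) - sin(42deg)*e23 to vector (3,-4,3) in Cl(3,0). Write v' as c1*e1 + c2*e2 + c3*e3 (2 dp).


Rotor R = cos(42deg) - sin(42deg)*e23
Rotation angle theta = 2 * 42 = 84 degrees in the e23 plane (e2 -> e3).
The component perpendicular to the plane (e1) is invariant: v'_1 = v1 = 3.00
cos(84deg) = 0.1045, sin(84deg) = 0.9945
v'_2 = v2*cos(theta) - v3*sin(theta) = -4*0.1045 - 3*0.9945 = -3.40
v'_3 = v2*sin(theta) + v3*cos(theta) = -4*0.9945 + 3*0.1045 = -3.66
v' = 3.00*e1 - 3.40*e2 - 3.66*e3


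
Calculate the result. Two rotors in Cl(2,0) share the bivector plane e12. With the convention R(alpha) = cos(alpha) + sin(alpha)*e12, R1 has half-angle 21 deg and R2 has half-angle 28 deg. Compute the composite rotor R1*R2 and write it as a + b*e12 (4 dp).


Same-plane rotors commute and their half-angles add:
R1*R2 = cos(a1 + a2) + sin(a1 + a2)*e12.
a1 + a2 = 21 + 28 = 49 deg
cos(49 deg) = 0.6561
sin(49 deg) = 0.7547
R1*R2 = 0.6561 + 0.7547*e12


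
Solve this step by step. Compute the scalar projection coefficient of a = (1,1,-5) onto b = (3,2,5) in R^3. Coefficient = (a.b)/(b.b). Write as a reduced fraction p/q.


Projection coefficient = (a . b) / (b . b)
a . b = 1*3 + 1*2 + (-5)*5
= 3 + 2 + (-25) = -20
b . b = 3^2 + 2^2 + 5^2
= 9 + 4 + 25 = 38
Coefficient = -20/38
In lowest terms: -10/19


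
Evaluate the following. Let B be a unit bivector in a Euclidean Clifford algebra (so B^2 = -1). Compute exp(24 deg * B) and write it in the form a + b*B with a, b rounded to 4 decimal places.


For a unit bivector B with B^2 = -1, the exponential series gives
e^(theta*B) = cos(theta) + sin(theta)*B (the GA analogue of Euler's formula).
theta = 24 degrees = 0.418879 rad
cos(24 deg) = 0.9135
sin(24 deg) = 0.4067
exp(theta*B) = 0.9135 + 0.4067*B


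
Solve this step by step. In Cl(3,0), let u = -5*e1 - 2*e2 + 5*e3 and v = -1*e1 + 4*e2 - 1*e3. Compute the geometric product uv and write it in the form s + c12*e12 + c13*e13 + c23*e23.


In Cl(3,0): e_i^2 = 1, e_ie_j = -e_je_i for i != j.
Scalar part = u . v = (-5)*(-1) + (-2)*4 + 5*(-1)
= 5 + (-8) + (-5) = -8
e12 coeff = (-5)*4 - (-2)*(-1) = -20 - 2 = -22
e13 coeff = (-5)*(-1) - 5*(-1) = 5 - (-5) = 10
e23 coeff = (-2)*(-1) - 5*4 = 2 - 20 = -18
uv = -8 - 22*e12 + 10*e13 - 18*e23


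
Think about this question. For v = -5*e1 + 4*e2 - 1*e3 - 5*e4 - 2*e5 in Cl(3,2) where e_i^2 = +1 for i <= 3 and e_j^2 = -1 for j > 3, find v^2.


v^2 = sum of c_i^2 * e_i^2
Positive signature terms (e_i^2 = +1): (-5)^2 + 4^2 + (-1)^2 = 42
Negative signature terms (e_j^2 = -1): (-5)^2 + (-2)^2 = 29
v^2 = 42 - 29 = 13


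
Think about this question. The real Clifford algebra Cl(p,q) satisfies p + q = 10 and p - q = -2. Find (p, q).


We need p + q = 10 and p - q = -2.
Adding: 2p = 10 + (-2) = 8, so p = 4.
Then q = 10 - 4 = 6.
(p, q) = (4, 6)


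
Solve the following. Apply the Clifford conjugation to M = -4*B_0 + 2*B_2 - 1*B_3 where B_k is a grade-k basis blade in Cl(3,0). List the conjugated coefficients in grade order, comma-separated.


Clifford conjugate sign for grade k: (-1)^(k(k+1)/2)
Grade 0: (-1)^(0*1/2) = (-1)^0 = 1, coeff -4 -> -4
Grade 2: (-1)^(2*3/2) = (-1)^3 = -1, coeff 2 -> -2
Grade 3: (-1)^(3*4/2) = (-1)^6 = 1, coeff -1 -> -1
Conjugated coefficients: -4, -2, -1


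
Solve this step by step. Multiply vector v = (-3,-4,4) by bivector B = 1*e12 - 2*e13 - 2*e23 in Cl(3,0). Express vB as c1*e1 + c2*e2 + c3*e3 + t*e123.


vB has grade-1 (vector) and grade-3 (trivector) parts: vB = (v _| B) + (v ^ B).
Vector part <vB>_1:
  e1: -v2*b12 - v3*b13 = -(-4)*(1) - (4)*(-2) = 12
  e2: v1*b12 - v3*b23 = (-3)*(1) - (4)*(-2) = 5
  e3: v1*b13 + v2*b23 = (-3)*(-2) + (-4)*(-2) = 14
Trivector part <vB>_3:
  e123: v1*b23 - v2*b13 + v3*b12 = (-3)*(-2) - (-4)*(-2) + (4)*(1) = 2
vB = 12*e1 + 5*e2 + 14*e3 + 2*e123


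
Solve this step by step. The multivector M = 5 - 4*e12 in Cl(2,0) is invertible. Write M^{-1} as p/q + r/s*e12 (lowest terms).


M = 5 - 4*e12, where e12^2 = -1.
Since M commutes with its reverse ~M = a - b*e12, M * ~M = a^2 - b^2*e12^2 = a^2 + b^2.
So M^{-1} = ~M / (a^2 + b^2) = (a - b*e12)/(a^2 + b^2).
a^2 + b^2 = 25 + 16 = 41
Scalar part = 5/41 = 5/41
Bivector coeff = 4/41 = 4/41
M^{-1} = 5/41 + 4/41*e12


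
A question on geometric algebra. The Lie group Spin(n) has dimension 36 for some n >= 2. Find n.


dim Spin(n) = dim so(n) = n(n-1)/2.
Solve n(n-1)/2 = 36, i.e. n^2 - n - 72 = 0.
Discriminant = 1 + 8*36 = 289
n = (1 + sqrt(289))/2 = (1 + 17)/2 = 9


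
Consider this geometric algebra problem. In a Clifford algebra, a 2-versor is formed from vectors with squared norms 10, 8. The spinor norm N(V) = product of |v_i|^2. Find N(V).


Spinor norm N(V) = |v1|^2 * |v2|^2 * ... * |v2|^2
= 10 * 8
Running product: 10, 80
N(V) = 80


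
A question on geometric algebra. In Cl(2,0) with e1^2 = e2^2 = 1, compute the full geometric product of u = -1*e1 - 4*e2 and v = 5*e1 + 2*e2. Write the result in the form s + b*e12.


Expand: (-1*e1 - 4*e2)(5*e1 + 2*e2)
= (-1)*5*e1e1 + (-1)*2*e1e2 + (-4)*5*e2e1 + (-4)*2*e2e2
Using e1^2 = e2^2 = 1, e2e1 = -e1e2:
Scalar part s = (-1)*5 + (-4)*2 = -5 + (-8) = -13
Bivector part b = (-1)*2 - (-4)*5 = -2 - (-20) = 18
uv = -13 + 18*e12


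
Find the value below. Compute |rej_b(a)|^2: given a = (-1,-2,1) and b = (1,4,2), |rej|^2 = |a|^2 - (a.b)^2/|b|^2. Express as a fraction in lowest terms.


|a|^2 = (-1)^2 + (-2)^2 + 1^2 = 6
|b|^2 = 1^2 + 4^2 + 2^2 = 21
a . b = (-1)*1 + (-2)*4 + 1*2 = -7
(a.b)^2 = (-7)^2 = 49
|rej|^2 = 6 - 49/21
= (126 - 49)/21
= 77/21
In lowest terms: 11/3


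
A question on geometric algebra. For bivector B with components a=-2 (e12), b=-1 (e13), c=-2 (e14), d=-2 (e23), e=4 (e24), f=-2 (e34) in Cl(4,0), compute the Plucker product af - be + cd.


Plucker relation: af - be + cd
a*f = (-2)*(-2) = 4
b*e = (-1)*4 = -4
c*d = (-2)*(-2) = 4
af - be + cd = 4 - (-4) + 4
= 12


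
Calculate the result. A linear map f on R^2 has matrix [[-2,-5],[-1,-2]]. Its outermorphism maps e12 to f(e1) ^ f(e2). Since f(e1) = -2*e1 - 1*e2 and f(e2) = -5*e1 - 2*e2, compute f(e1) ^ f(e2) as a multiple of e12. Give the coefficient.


The outermorphism of a linear map f sends e1^e2 to f(e1)^f(e2).
f(e1) = -2*e1 - 1*e2
f(e2) = -5*e1 - 2*e2
f(e1) ^ f(e2) = (-2*e1 - 1*e2) ^ (-5*e1 - 2*e2)
= (-2)*(-2)*e12 + (-1)*(-5)*e21
= (4 - 5)*e12
= -1*e12
Coefficient = -1


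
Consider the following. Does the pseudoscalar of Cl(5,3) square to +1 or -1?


The pseudoscalar I = e1...e_n (product of all n generators) of Cl(p,q) satisfies I^2 = (-1)^(q + n(n-1)/2).
p = 5, q = 3, n = p + q = 8
n(n-1)/2 = 8 * 7 / 2 = 28
Exponent = q + n(n-1)/2 = 3 + 28 = 31
I^2 = (-1)^31 = -1


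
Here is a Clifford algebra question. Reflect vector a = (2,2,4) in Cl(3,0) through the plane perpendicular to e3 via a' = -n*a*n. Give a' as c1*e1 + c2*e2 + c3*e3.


Reflection formula: a' = -n*a*n, with n = e3 (unit vector, n^2 = 1).
For reflection through hyperplane perp to e3:
The component along e3 flips sign, others stay.
a = (2, 2, 4)
a' = (2, 2, -4)
a' = 2*e1 + 2*e2 - 4*e3


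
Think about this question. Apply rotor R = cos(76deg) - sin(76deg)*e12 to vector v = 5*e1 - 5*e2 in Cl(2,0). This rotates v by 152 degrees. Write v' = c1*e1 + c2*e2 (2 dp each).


Rotor R = cos(76deg) - sin(76deg)*e12
Rotation angle theta = 2 * 76 = 152 degrees
v' = R*v*~R rotates v by theta.
cos(152deg) = -0.8829, sin(152deg) = 0.4695
v'_1 = 5*cos(152deg) - (-5)*sin(152deg)
= 5*(-0.8829) - (-5)*0.4695
= -2.07
v'_2 = 5*sin(152deg) + (-5)*cos(152deg)
= 5*0.4695 + (-5)*(-0.8829)
= 6.76
v' = -2.07*e1 + 6.76*e2


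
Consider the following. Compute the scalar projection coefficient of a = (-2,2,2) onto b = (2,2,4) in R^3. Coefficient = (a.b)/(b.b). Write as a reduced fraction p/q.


Projection coefficient = (a . b) / (b . b)
a . b = (-2)*2 + 2*2 + 2*4
= -4 + 4 + 8 = 8
b . b = 2^2 + 2^2 + 4^2
= 4 + 4 + 16 = 24
Coefficient = 8/24
In lowest terms: 1/3


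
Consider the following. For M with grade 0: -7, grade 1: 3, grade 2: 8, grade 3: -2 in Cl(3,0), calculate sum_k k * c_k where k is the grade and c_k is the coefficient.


Grade-weighted sum = sum of grade_k * coefficient_k
0*(-7) = 0
1*3 = 3
2*8 = 16
3*(-2) = -6
Total = 0 + 3 + 16 + (-6) = 13


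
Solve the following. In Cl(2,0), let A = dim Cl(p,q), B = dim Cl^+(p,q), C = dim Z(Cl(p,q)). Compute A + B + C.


n = 2 + 0 = 2
Total dim = 2^2 = 4
Even subalgebra dim = 2^1 = 2
n is even, so center dim = 1
Sum = 4 + 2 + 1 = 7


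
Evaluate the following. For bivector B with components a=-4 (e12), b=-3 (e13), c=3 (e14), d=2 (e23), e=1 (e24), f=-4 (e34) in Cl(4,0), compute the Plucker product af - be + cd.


Plucker relation: af - be + cd
a*f = (-4)*(-4) = 16
b*e = (-3)*1 = -3
c*d = 3*2 = 6
af - be + cd = 16 - (-3) + 6
= 25


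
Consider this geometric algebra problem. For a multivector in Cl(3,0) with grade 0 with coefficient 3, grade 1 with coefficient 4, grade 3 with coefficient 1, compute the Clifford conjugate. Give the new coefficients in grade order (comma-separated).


Clifford conjugate sign for grade k: (-1)^(k(k+1)/2)
Grade 0: (-1)^(0*1/2) = (-1)^0 = 1, coeff 3 -> 3
Grade 1: (-1)^(1*2/2) = (-1)^1 = -1, coeff 4 -> -4
Grade 3: (-1)^(3*4/2) = (-1)^6 = 1, coeff 1 -> 1
Conjugated coefficients: 3, -4, 1


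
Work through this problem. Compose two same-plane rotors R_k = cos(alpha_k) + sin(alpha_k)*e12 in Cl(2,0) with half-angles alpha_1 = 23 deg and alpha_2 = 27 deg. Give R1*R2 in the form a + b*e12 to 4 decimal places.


Same-plane rotors commute and their half-angles add:
R1*R2 = cos(a1 + a2) + sin(a1 + a2)*e12.
a1 + a2 = 23 + 27 = 50 deg
cos(50 deg) = 0.6428
sin(50 deg) = 0.7660
R1*R2 = 0.6428 + 0.7660*e12


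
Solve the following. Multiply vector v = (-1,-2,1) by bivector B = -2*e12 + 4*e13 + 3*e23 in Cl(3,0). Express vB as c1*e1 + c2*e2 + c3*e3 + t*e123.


vB has grade-1 (vector) and grade-3 (trivector) parts: vB = (v _| B) + (v ^ B).
Vector part <vB>_1:
  e1: -v2*b12 - v3*b13 = -(-2)*(-2) - (1)*(4) = -8
  e2: v1*b12 - v3*b23 = (-1)*(-2) - (1)*(3) = -1
  e3: v1*b13 + v2*b23 = (-1)*(4) + (-2)*(3) = -10
Trivector part <vB>_3:
  e123: v1*b23 - v2*b13 + v3*b12 = (-1)*(3) - (-2)*(4) + (1)*(-2) = 3
vB = -8*e1 - 1*e2 - 10*e3 + 3*e123


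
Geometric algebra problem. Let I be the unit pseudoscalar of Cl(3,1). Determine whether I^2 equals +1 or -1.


The pseudoscalar I = e1...e_n (product of all n generators) of Cl(p,q) satisfies I^2 = (-1)^(q + n(n-1)/2).
p = 3, q = 1, n = p + q = 4
n(n-1)/2 = 4 * 3 / 2 = 6
Exponent = q + n(n-1)/2 = 1 + 6 = 7
I^2 = (-1)^7 = -1


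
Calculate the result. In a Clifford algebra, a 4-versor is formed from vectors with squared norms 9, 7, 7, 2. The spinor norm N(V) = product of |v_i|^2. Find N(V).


Spinor norm N(V) = |v1|^2 * |v2|^2 * ... * |v4|^2
= 9 * 7 * 7 * 2
Running product: 9, 63, 441, 882
N(V) = 882


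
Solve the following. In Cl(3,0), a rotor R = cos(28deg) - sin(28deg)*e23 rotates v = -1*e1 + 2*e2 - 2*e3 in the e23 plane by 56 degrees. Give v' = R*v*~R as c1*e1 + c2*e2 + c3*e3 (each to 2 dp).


Rotor R = cos(28deg) - sin(28deg)*e23
Rotation angle theta = 2 * 28 = 56 degrees in the e23 plane (e2 -> e3).
The component perpendicular to the plane (e1) is invariant: v'_1 = v1 = -1.00
cos(56deg) = 0.5592, sin(56deg) = 0.8290
v'_2 = v2*cos(theta) - v3*sin(theta) = 2*0.5592 - (-2)*0.8290 = 2.78
v'_3 = v2*sin(theta) + v3*cos(theta) = 2*0.8290 + (-2)*0.5592 = 0.54
v' = -1.00*e1 + 2.78*e2 + 0.54*e3


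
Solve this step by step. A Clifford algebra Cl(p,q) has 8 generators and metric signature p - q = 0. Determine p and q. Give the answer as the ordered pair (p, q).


We need p + q = 8 and p - q = 0.
Adding: 2p = 8 + 0 = 8, so p = 4.
Then q = 8 - 4 = 4.
(p, q) = (4, 4)


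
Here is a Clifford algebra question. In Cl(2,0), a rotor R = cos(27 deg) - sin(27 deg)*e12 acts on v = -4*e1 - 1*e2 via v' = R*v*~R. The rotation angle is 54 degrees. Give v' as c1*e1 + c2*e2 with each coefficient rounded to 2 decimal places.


Rotor R = cos(27deg) - sin(27deg)*e12
Rotation angle theta = 2 * 27 = 54 degrees
v' = R*v*~R rotates v by theta.
cos(54deg) = 0.5878, sin(54deg) = 0.8090
v'_1 = -4*cos(54deg) - (-1)*sin(54deg)
= -4*0.5878 - (-1)*0.8090
= -1.54
v'_2 = -4*sin(54deg) + (-1)*cos(54deg)
= -4*0.8090 + (-1)*0.5878
= -3.82
v' = -1.54*e1 - 3.82*e2


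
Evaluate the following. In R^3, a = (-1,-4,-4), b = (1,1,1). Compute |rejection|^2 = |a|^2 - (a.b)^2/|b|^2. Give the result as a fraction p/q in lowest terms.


|a|^2 = (-1)^2 + (-4)^2 + (-4)^2 = 33
|b|^2 = 1^2 + 1^2 + 1^2 = 3
a . b = (-1)*1 + (-4)*1 + (-4)*1 = -9
(a.b)^2 = (-9)^2 = 81
|rej|^2 = 33 - 81/3
= (99 - 81)/3
= 18/3
In lowest terms: 6/1


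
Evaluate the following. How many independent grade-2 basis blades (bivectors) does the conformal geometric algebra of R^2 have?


The conformal model of R^2 uses Cl(3,1) with m = 2 + 2 = 4 generators.
Number of grade-2 blades = C(m, 2) = C(4, 2)
= 4*3/2 = 6


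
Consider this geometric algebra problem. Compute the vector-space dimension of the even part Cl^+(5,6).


Even subalgebra dimension = 2^(n-1)
n = 5 + 6 = 11
2^(11 - 1) = 2^10 = 1024
Verification: sum of C(11,k) for even k = 1 + 55 + 330 + 462 + 165 + 11 = 1024
Result = 1024


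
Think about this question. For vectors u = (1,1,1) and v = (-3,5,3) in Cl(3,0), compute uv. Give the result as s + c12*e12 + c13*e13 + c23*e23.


In Cl(3,0): e_i^2 = 1, e_ie_j = -e_je_i for i != j.
Scalar part = u . v = 1*(-3) + 1*5 + 1*3
= -3 + 5 + 3 = 5
e12 coeff = 1*5 - 1*(-3) = 5 - (-3) = 8
e13 coeff = 1*3 - 1*(-3) = 3 - (-3) = 6
e23 coeff = 1*3 - 1*5 = 3 - 5 = -2
uv = 5 + 8*e12 + 6*e13 - 2*e23


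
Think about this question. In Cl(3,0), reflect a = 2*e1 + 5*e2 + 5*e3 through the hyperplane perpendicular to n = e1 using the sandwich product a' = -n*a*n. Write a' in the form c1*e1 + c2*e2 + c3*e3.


Reflection formula: a' = -n*a*n, with n = e1 (unit vector, n^2 = 1).
For reflection through hyperplane perp to e1:
The component along e1 flips sign, others stay.
a = (2, 5, 5)
a' = (-2, 5, 5)
a' = -2*e1 + 5*e2 + 5*e3


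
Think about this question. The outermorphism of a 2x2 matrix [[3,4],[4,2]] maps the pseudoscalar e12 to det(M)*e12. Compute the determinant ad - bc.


The outermorphism of a linear map f sends e1^e2 to f(e1)^f(e2).
f(e1) = 3*e1 + 4*e2
f(e2) = 4*e1 + 2*e2
f(e1) ^ f(e2) = (3*e1 + 4*e2) ^ (4*e1 + 2*e2)
= 3*2*e12 + 4*4*e21
= (6 - 16)*e12
= -10*e12
Coefficient = -10


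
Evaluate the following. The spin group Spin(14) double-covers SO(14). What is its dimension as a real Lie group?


Spin(n) double-covers SO(n); both have Lie algebra so(n) of dimension n(n-1)/2.
n = 14
n(n-1) = 14 * 13 = 182
dim Spin(14) = 182/2 = 91


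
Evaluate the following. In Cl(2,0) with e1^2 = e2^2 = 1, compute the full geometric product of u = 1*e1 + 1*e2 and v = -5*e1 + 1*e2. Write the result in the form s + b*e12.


Expand: (1*e1 + 1*e2)(-5*e1 + 1*e2)
= 1*(-5)*e1e1 + 1*1*e1e2 + 1*(-5)*e2e1 + 1*1*e2e2
Using e1^2 = e2^2 = 1, e2e1 = -e1e2:
Scalar part s = 1*(-5) + 1*1 = -5 + 1 = -4
Bivector part b = 1*1 - 1*(-5) = 1 - (-5) = 6
uv = -4 + 6*e12


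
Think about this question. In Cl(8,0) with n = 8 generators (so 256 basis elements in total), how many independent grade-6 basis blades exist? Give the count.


Number of grade-k basis blades in Cl(p,q) with n = p + q is C(n, k).
n = 8 + 0 = 8
C(8, 6) = 8! / (6! * 2!)
= 40320 / (720 * 2)
= 28


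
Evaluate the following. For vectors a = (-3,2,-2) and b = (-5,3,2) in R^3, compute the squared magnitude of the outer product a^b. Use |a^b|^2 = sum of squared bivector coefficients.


a wedge b = (a1*b2 - a2*b1)*e12 + (a1*b3 - a3*b1)*e13 + (a2*b3 - a3*b2)*e23
e12 coeff: (-3)*3 - 2*(-5) = -9 - (-10) = 1
e13 coeff: (-3)*2 - (-2)*(-5) = -6 - 10 = -16
e23 coeff: 2*2 - (-2)*3 = 4 - (-6) = 10
|a wedge b|^2 = 1^2 + (-16)^2 + 10^2
= 1 + 256 + 100
= 357


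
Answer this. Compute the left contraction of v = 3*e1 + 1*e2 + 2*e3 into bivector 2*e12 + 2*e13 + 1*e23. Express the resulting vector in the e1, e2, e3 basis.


Left contraction v _| B = <vB>_1 (grade-1 part of the geometric product vB).
Using e1_|e12 = e2, e2_|e12 = -e1, e1_|e13 = e3, e3_|e13 = -e1, e2_|e23 = e3, e3_|e23 = -e2:
e1 coeff: -v2*b12 - v3*b13 = -(1)*(2) - (2)*(2) = -6
e2 coeff: v1*b12 - v3*b23 = (3)*(2) - (2)*(1) = 4
e3 coeff: v1*b13 + v2*b23 = (3)*(2) + (1)*(1) = 7
v _| B = -6*e1 + 4*e2 + 7*e3


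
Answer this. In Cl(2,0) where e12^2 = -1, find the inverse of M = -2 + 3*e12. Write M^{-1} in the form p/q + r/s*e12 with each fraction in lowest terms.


M = -2 + 3*e12, where e12^2 = -1.
Since M commutes with its reverse ~M = a - b*e12, M * ~M = a^2 - b^2*e12^2 = a^2 + b^2.
So M^{-1} = ~M / (a^2 + b^2) = (a - b*e12)/(a^2 + b^2).
a^2 + b^2 = 4 + 9 = 13
Scalar part = -2/13 = -2/13
Bivector coeff = -3/13 = -3/13
M^{-1} = -2/13 - 3/13*e12


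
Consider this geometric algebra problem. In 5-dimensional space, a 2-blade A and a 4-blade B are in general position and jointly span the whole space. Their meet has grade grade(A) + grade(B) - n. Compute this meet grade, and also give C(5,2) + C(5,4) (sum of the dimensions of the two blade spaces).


Meet grade = grade(A) + grade(B) - n
= 2 + 4 - 5 = 1
C(5,2) = 10
C(5,4) = 5
dim_A + dim_B = 10 + 5 = 15


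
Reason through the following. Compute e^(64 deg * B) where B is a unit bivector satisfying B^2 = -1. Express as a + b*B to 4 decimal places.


For a unit bivector B with B^2 = -1, the exponential series gives
e^(theta*B) = cos(theta) + sin(theta)*B (the GA analogue of Euler's formula).
theta = 64 degrees = 1.117011 rad
cos(64 deg) = 0.4384
sin(64 deg) = 0.8988
exp(theta*B) = 0.4384 + 0.8988*B


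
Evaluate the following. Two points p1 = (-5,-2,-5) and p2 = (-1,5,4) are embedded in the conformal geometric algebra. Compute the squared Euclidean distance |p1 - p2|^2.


p1 - p2 = (-4, -7, -9)
|p1 - p2|^2 = (-4)^2 + (-7)^2 + (-9)^2
= 16 + 49 + 81
= 146


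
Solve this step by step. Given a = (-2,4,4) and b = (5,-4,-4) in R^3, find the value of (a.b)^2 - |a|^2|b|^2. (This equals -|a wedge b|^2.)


a . b = (-2)*5 + 4*(-4) + 4*(-4)
= -10 + (-16) + (-16) = -42
|a|^2 = (-2)^2 + 4^2 + 4^2 = 36
|b|^2 = 5^2 + (-4)^2 + (-4)^2 = 57
(a.b)^2 = (-42)^2 = 1764
|a|^2 * |b|^2 = 36 * 57 = 2052
Result = 1764 - 2052 = -288


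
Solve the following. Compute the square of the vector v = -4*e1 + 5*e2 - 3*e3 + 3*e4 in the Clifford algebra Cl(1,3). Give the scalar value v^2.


v^2 = sum of c_i^2 * e_i^2
Positive signature terms (e_i^2 = +1): (-4)^2 = 16
Negative signature terms (e_j^2 = -1): 5^2 + (-3)^2 + 3^2 = 43
v^2 = 16 - 43 = -27


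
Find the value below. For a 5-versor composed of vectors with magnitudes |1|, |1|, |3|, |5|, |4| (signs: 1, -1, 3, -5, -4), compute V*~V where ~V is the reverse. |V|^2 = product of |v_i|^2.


Each vector v_i has |v_i|^2 = s_i^2
Squared scales: 1^2 = 1, (-1)^2 = 1, 3^2 = 9, (-5)^2 = 25, (-4)^2 = 16
|V|^2 = 1 * 1 * 9 * 25 * 16
= 3600


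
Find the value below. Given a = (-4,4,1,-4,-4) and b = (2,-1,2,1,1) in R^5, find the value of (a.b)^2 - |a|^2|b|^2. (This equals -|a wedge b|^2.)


a . b = (-4)*2 + 4*(-1) + 1*2 + (-4)*1 + (-4)*1
= -8 + (-4) + 2 + (-4) + (-4) = -18
|a|^2 = (-4)^2 + 4^2 + 1^2 + (-4)^2 + (-4)^2 = 65
|b|^2 = 2^2 + (-1)^2 + 2^2 + 1^2 + 1^2 = 11
(a.b)^2 = (-18)^2 = 324
|a|^2 * |b|^2 = 65 * 11 = 715
Result = 324 - 715 = -391


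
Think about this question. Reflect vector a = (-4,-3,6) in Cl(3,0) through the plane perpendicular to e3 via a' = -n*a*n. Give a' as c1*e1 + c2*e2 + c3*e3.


Reflection formula: a' = -n*a*n, with n = e3 (unit vector, n^2 = 1).
For reflection through hyperplane perp to e3:
The component along e3 flips sign, others stay.
a = (-4, -3, 6)
a' = (-4, -3, -6)
a' = -4*e1 - 3*e2 - 6*e3


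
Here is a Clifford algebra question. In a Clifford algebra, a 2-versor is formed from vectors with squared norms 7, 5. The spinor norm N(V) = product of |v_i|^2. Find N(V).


Spinor norm N(V) = |v1|^2 * |v2|^2 * ... * |v2|^2
= 7 * 5
Running product: 7, 35
N(V) = 35


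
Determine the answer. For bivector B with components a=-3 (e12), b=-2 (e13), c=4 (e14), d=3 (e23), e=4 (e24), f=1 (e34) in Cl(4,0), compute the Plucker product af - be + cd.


Plucker relation: af - be + cd
a*f = (-3)*1 = -3
b*e = (-2)*4 = -8
c*d = 4*3 = 12
af - be + cd = -3 - (-8) + 12
= 17


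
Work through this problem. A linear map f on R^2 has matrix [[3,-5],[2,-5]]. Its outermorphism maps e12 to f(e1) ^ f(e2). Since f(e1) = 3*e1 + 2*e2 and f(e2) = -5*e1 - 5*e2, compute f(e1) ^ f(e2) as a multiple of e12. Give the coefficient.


The outermorphism of a linear map f sends e1^e2 to f(e1)^f(e2).
f(e1) = 3*e1 + 2*e2
f(e2) = -5*e1 - 5*e2
f(e1) ^ f(e2) = (3*e1 + 2*e2) ^ (-5*e1 - 5*e2)
= 3*(-5)*e12 + 2*(-5)*e21
= (-15 - (-10))*e12
= -5*e12
Coefficient = -5


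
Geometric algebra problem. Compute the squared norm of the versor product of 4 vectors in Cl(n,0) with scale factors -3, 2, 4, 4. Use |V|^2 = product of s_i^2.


Each vector v_i has |v_i|^2 = s_i^2
Squared scales: (-3)^2 = 9, 2^2 = 4, 4^2 = 16, 4^2 = 16
|V|^2 = 9 * 4 * 16 * 16
= 9216


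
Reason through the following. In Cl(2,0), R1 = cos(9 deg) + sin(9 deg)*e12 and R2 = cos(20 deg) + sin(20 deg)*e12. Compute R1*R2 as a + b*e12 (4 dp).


Same-plane rotors commute and their half-angles add:
R1*R2 = cos(a1 + a2) + sin(a1 + a2)*e12.
a1 + a2 = 9 + 20 = 29 deg
cos(29 deg) = 0.8746
sin(29 deg) = 0.4848
R1*R2 = 0.8746 + 0.4848*e12


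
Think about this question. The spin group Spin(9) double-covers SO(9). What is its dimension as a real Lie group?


Spin(n) double-covers SO(n); both have Lie algebra so(n) of dimension n(n-1)/2.
n = 9
n(n-1) = 9 * 8 = 72
dim Spin(9) = 72/2 = 36


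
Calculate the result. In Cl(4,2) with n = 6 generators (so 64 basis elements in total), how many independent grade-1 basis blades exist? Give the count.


Number of grade-k basis blades in Cl(p,q) with n = p + q is C(n, k).
n = 4 + 2 = 6
C(6, 1) = 6! / (1! * 5!)
= 720 / (1 * 120)
= 6


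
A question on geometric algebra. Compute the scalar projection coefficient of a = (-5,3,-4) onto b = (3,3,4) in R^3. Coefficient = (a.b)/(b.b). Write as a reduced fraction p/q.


Projection coefficient = (a . b) / (b . b)
a . b = (-5)*3 + 3*3 + (-4)*4
= -15 + 9 + (-16) = -22
b . b = 3^2 + 3^2 + 4^2
= 9 + 9 + 16 = 34
Coefficient = -22/34
In lowest terms: -11/17


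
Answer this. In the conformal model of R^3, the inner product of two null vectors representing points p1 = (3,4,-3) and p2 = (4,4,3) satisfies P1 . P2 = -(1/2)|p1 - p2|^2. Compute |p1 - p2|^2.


p1 - p2 = (-1, 0, -6)
|p1 - p2|^2 = (-1)^2 + 0^2 + (-6)^2
= 1 + 0 + 36
= 37


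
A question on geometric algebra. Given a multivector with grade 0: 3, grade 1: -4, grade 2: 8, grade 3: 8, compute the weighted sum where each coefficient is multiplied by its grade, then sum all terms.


Grade-weighted sum = sum of grade_k * coefficient_k
0*3 = 0
1*(-4) = -4
2*8 = 16
3*8 = 24
Total = 0 + (-4) + 16 + 24 = 36


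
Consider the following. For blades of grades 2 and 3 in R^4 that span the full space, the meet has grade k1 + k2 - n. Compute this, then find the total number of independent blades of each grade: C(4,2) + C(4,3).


Meet grade = grade(A) + grade(B) - n
= 2 + 3 - 4 = 1
C(4,2) = 6
C(4,3) = 4
dim_A + dim_B = 6 + 4 = 10


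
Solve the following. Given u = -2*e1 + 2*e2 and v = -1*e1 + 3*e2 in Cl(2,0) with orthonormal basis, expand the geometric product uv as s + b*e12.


Expand: (-2*e1 + 2*e2)(-1*e1 + 3*e2)
= (-2)*(-1)*e1e1 + (-2)*3*e1e2 + 2*(-1)*e2e1 + 2*3*e2e2
Using e1^2 = e2^2 = 1, e2e1 = -e1e2:
Scalar part s = (-2)*(-1) + 2*3 = 2 + 6 = 8
Bivector part b = (-2)*3 - 2*(-1) = -6 - (-2) = -4
uv = 8 - 4*e12


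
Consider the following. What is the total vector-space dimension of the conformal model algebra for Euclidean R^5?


The conformal model of R^5 uses Cl(6,1): the 5 Euclidean generators plus two extra orthogonal generators e+ (e+^2 = +1) and e- (e-^2 = -1), from which the null vectors e0, einf are built.
Number of generators m = 5 + 2 = 7.
dim Cl(p,q) = 2^m = 2^7 = 128


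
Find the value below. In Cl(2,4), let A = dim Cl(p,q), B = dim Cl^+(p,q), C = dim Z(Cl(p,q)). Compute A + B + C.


n = 2 + 4 = 6
Total dim = 2^6 = 64
Even subalgebra dim = 2^5 = 32
n is even, so center dim = 1
Sum = 64 + 32 + 1 = 97


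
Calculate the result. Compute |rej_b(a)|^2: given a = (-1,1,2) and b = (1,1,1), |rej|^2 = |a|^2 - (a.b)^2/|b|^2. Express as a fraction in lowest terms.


|a|^2 = (-1)^2 + 1^2 + 2^2 = 6
|b|^2 = 1^2 + 1^2 + 1^2 = 3
a . b = (-1)*1 + 1*1 + 2*1 = 2
(a.b)^2 = 2^2 = 4
|rej|^2 = 6 - 4/3
= (18 - 4)/3
= 14/3
In lowest terms: 14/3


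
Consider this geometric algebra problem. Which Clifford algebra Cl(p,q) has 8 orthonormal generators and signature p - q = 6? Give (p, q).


We need p + q = 8 and p - q = 6.
Adding: 2p = 8 + 6 = 14, so p = 7.
Then q = 8 - 7 = 1.
(p, q) = (7, 1)


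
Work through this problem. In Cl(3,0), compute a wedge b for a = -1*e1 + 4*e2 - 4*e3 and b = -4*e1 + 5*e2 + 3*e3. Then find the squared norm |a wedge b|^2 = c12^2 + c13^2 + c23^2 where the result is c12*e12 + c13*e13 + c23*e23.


a wedge b = (a1*b2 - a2*b1)*e12 + (a1*b3 - a3*b1)*e13 + (a2*b3 - a3*b2)*e23
e12 coeff: (-1)*5 - 4*(-4) = -5 - (-16) = 11
e13 coeff: (-1)*3 - (-4)*(-4) = -3 - 16 = -19
e23 coeff: 4*3 - (-4)*5 = 12 - (-20) = 32
|a wedge b|^2 = 11^2 + (-19)^2 + 32^2
= 121 + 361 + 1024
= 1506
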